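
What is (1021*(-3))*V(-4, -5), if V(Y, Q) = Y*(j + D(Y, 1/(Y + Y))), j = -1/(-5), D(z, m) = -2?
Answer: -110268/5 ≈ -22054.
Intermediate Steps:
j = ⅕ (j = -1*(-⅕) = ⅕ ≈ 0.20000)
V(Y, Q) = -9*Y/5 (V(Y, Q) = Y*(⅕ - 2) = Y*(-9/5) = -9*Y/5)
(1021*(-3))*V(-4, -5) = (1021*(-3))*(-9/5*(-4)) = -3063*36/5 = -110268/5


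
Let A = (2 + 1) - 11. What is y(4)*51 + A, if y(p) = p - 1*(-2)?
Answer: 298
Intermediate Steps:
y(p) = 2 + p (y(p) = p + 2 = 2 + p)
A = -8 (A = 3 - 11 = -8)
y(4)*51 + A = (2 + 4)*51 - 8 = 6*51 - 8 = 306 - 8 = 298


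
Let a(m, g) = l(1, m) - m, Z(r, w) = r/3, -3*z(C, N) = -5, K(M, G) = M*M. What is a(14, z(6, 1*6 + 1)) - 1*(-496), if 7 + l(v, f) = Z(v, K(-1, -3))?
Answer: 1426/3 ≈ 475.33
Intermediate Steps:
K(M, G) = M²
z(C, N) = 5/3 (z(C, N) = -⅓*(-5) = 5/3)
Z(r, w) = r/3 (Z(r, w) = r*(⅓) = r/3)
l(v, f) = -7 + v/3
a(m, g) = -20/3 - m (a(m, g) = (-7 + (⅓)*1) - m = (-7 + ⅓) - m = -20/3 - m)
a(14, z(6, 1*6 + 1)) - 1*(-496) = (-20/3 - 1*14) - 1*(-496) = (-20/3 - 14) + 496 = -62/3 + 496 = 1426/3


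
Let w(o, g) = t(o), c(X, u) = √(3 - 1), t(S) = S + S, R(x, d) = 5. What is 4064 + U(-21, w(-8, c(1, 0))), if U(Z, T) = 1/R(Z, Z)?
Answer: 20321/5 ≈ 4064.2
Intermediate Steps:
t(S) = 2*S
c(X, u) = √2
w(o, g) = 2*o
U(Z, T) = ⅕ (U(Z, T) = 1/5 = ⅕)
4064 + U(-21, w(-8, c(1, 0))) = 4064 + ⅕ = 20321/5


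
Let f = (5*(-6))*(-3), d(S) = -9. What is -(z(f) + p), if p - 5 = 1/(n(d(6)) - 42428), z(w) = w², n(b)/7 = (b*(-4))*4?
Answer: -335709099/41420 ≈ -8105.0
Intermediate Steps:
f = 90 (f = -30*(-3) = 90)
n(b) = -112*b (n(b) = 7*((b*(-4))*4) = 7*(-4*b*4) = 7*(-16*b) = -112*b)
p = 207099/41420 (p = 5 + 1/(-112*(-9) - 42428) = 5 + 1/(1008 - 42428) = 5 + 1/(-41420) = 5 - 1/41420 = 207099/41420 ≈ 5.0000)
-(z(f) + p) = -(90² + 207099/41420) = -(8100 + 207099/41420) = -1*335709099/41420 = -335709099/41420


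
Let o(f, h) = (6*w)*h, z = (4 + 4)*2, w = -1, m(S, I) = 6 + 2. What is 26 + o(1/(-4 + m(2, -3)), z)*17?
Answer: -1606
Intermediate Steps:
m(S, I) = 8
z = 16 (z = 8*2 = 16)
o(f, h) = -6*h (o(f, h) = (6*(-1))*h = -6*h)
26 + o(1/(-4 + m(2, -3)), z)*17 = 26 - 6*16*17 = 26 - 96*17 = 26 - 1632 = -1606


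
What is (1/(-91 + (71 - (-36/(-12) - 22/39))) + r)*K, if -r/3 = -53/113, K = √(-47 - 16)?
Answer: 404154*I*√7/98875 ≈ 10.815*I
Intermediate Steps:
K = 3*I*√7 (K = √(-63) = 3*I*√7 ≈ 7.9373*I)
r = 159/113 (r = -(-159)/113 = -3*(-53/113) = 159/113 ≈ 1.4071)
(1/(-91 + (71 - (-36/(-12) - 22/39))) + r)*K = (1/(-91 + (71 - (-36/(-12) - 22/39))) + 159/113)*(3*I*√7) = (1/(-91 + (71 - (-36*(-1/12) - 22*1/39))) + 159/113)*(3*I*√7) = (1/(-91 + (71 - (3 - 22/39))) + 159/113)*(3*I*√7) = (1/(-91 + (71 - 1*95/39)) + 159/113)*(3*I*√7) = (1/(-91 + (71 - 95/39)) + 159/113)*(3*I*√7) = (1/(-91 + 2674/39) + 159/113)*(3*I*√7) = (1/(-875/39) + 159/113)*(3*I*√7) = (-39/875 + 159/113)*(3*I*√7) = 134718*(3*I*√7)/98875 = 404154*I*√7/98875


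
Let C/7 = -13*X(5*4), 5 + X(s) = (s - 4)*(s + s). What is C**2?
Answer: 3339106225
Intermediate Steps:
X(s) = -5 + 2*s*(-4 + s) (X(s) = -5 + (s - 4)*(s + s) = -5 + (-4 + s)*(2*s) = -5 + 2*s*(-4 + s))
C = -57785 (C = 7*(-13*(-5 - 40*4 + 2*(5*4)**2)) = 7*(-13*(-5 - 8*20 + 2*20**2)) = 7*(-13*(-5 - 160 + 2*400)) = 7*(-13*(-5 - 160 + 800)) = 7*(-13*635) = 7*(-8255) = -57785)
C**2 = (-57785)**2 = 3339106225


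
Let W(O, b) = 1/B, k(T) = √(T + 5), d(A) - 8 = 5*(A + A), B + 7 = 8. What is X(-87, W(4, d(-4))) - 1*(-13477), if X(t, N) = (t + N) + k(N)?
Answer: 13391 + √6 ≈ 13393.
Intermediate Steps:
B = 1 (B = -7 + 8 = 1)
d(A) = 8 + 10*A (d(A) = 8 + 5*(A + A) = 8 + 5*(2*A) = 8 + 10*A)
k(T) = √(5 + T)
W(O, b) = 1 (W(O, b) = 1/1 = 1)
X(t, N) = N + t + √(5 + N) (X(t, N) = (t + N) + √(5 + N) = (N + t) + √(5 + N) = N + t + √(5 + N))
X(-87, W(4, d(-4))) - 1*(-13477) = (1 - 87 + √(5 + 1)) - 1*(-13477) = (1 - 87 + √6) + 13477 = (-86 + √6) + 13477 = 13391 + √6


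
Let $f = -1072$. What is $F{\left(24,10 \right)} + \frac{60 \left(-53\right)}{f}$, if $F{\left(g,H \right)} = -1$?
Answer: $\frac{527}{268} \approx 1.9664$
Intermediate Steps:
$F{\left(24,10 \right)} + \frac{60 \left(-53\right)}{f} = -1 + \frac{60 \left(-53\right)}{-1072} = -1 - - \frac{795}{268} = -1 + \frac{795}{268} = \frac{527}{268}$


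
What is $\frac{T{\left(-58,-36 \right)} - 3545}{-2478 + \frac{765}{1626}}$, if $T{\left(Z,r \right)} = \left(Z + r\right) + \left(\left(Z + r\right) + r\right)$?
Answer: $\frac{2042798}{1342821} \approx 1.5213$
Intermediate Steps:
$T{\left(Z,r \right)} = 2 Z + 3 r$ ($T{\left(Z,r \right)} = \left(Z + r\right) + \left(Z + 2 r\right) = 2 Z + 3 r$)
$\frac{T{\left(-58,-36 \right)} - 3545}{-2478 + \frac{765}{1626}} = \frac{\left(2 \left(-58\right) + 3 \left(-36\right)\right) - 3545}{-2478 + \frac{765}{1626}} = \frac{\left(-116 - 108\right) - 3545}{-2478 + 765 \cdot \frac{1}{1626}} = \frac{-224 - 3545}{-2478 + \frac{255}{542}} = - \frac{3769}{- \frac{1342821}{542}} = \left(-3769\right) \left(- \frac{542}{1342821}\right) = \frac{2042798}{1342821}$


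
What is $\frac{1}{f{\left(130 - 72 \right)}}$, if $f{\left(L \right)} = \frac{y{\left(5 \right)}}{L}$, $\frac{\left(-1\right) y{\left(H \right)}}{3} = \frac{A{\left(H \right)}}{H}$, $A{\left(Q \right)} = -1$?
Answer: $\frac{290}{3} \approx 96.667$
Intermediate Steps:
$y{\left(H \right)} = \frac{3}{H}$ ($y{\left(H \right)} = - 3 \left(- \frac{1}{H}\right) = \frac{3}{H}$)
$f{\left(L \right)} = \frac{3}{5 L}$ ($f{\left(L \right)} = \frac{3 \cdot \frac{1}{5}}{L} = \frac{3}{5 L}$)
$\frac{1}{f{\left(130 - 72 \right)}} = \frac{1}{\frac{3}{5} \frac{1}{130 - 72}} = \frac{1}{\frac{3}{5} \cdot \frac{1}{58}} = \frac{1}{\frac{3}{290}} = \frac{290}{3}$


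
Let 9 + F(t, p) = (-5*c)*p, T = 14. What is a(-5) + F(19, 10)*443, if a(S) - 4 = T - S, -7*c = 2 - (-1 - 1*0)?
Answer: 38702/7 ≈ 5528.9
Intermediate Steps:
c = -3/7 (c = -(2 - (-1 - 1*0))/7 = -(2 - (-1 + 0))/7 = -(2 - 1*(-1))/7 = -(2 + 1)/7 = -⅐*3 = -3/7 ≈ -0.42857)
a(S) = 18 - S (a(S) = 4 + (14 - S) = 18 - S)
F(t, p) = -9 + 15*p/7 (F(t, p) = -9 + (-5*(-3/7))*p = -9 + 15*p/7)
a(-5) + F(19, 10)*443 = (18 - 1*(-5)) + (-9 + (15/7)*10)*443 = (18 + 5) + (-9 + 150/7)*443 = 23 + (87/7)*443 = 23 + 38541/7 = 38702/7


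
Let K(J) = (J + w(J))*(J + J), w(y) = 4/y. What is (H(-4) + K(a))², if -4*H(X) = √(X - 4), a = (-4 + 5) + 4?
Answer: (116 - I*√2)²/4 ≈ 3363.5 - 82.024*I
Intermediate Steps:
a = 5 (a = 1 + 4 = 5)
H(X) = -√(-4 + X)/4 (H(X) = -√(X - 4)/4 = -√(-4 + X)/4)
K(J) = 2*J*(J + 4/J) (K(J) = (J + 4/J)*(J + J) = (J + 4/J)*(2*J) = 2*J*(J + 4/J))
(H(-4) + K(a))² = (-√(-4 - 4)/4 + (8 + 2*5²))² = (-I*√2/2 + (8 + 2*25))² = (-I*√2/2 + (8 + 50))² = (-I*√2/2 + 58)² = (58 - I*√2/2)²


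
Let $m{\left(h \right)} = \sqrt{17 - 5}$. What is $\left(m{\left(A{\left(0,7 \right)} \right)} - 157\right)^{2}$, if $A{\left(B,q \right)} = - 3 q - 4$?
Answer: $24661 - 628 \sqrt{3} \approx 23573.0$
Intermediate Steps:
$A{\left(B,q \right)} = -4 - 3 q$
$m{\left(h \right)} = 2 \sqrt{3}$ ($m{\left(h \right)} = \sqrt{12} = 2 \sqrt{3}$)
$\left(m{\left(A{\left(0,7 \right)} \right)} - 157\right)^{2} = \left(2 \sqrt{3} - 157\right)^{2} = \left(-157 + 2 \sqrt{3}\right)^{2}$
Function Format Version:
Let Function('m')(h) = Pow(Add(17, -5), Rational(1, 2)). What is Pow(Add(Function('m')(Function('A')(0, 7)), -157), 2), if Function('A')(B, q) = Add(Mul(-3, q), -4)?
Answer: Add(24661, Mul(-628, Pow(3, Rational(1, 2)))) ≈ 23573.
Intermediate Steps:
Function('A')(B, q) = Add(-4, Mul(-3, q))
Function('m')(h) = Mul(2, Pow(3, Rational(1, 2))) (Function('m')(h) = Pow(12, Rational(1, 2)) = Mul(2, Pow(3, Rational(1, 2))))
Pow(Add(Function('m')(Function('A')(0, 7)), -157), 2) = Pow(Add(Mul(2, Pow(3, Rational(1, 2))), -157), 2) = Pow(Add(-157, Mul(2, Pow(3, Rational(1, 2)))), 2)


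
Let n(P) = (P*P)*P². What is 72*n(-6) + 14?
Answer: 93326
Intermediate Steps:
n(P) = P⁴ (n(P) = P²*P² = P⁴)
72*n(-6) + 14 = 72*(-6)⁴ + 14 = 72*1296 + 14 = 93312 + 14 = 93326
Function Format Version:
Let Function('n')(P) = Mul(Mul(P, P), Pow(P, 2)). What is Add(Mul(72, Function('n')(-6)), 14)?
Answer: 93326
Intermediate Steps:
Function('n')(P) = Pow(P, 4) (Function('n')(P) = Mul(Pow(P, 2), Pow(P, 2)) = Pow(P, 4))
Add(Mul(72, Function('n')(-6)), 14) = Add(Mul(72, Pow(-6, 4)), 14) = Add(Mul(72, 1296), 14) = Add(93312, 14) = 93326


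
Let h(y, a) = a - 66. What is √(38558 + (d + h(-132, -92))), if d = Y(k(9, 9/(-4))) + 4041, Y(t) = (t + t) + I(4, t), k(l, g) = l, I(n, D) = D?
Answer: 2*√10617 ≈ 206.08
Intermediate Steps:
h(y, a) = -66 + a
Y(t) = 3*t (Y(t) = (t + t) + t = 2*t + t = 3*t)
d = 4068 (d = 3*9 + 4041 = 27 + 4041 = 4068)
√(38558 + (d + h(-132, -92))) = √(38558 + (4068 + (-66 - 92))) = √(38558 + (4068 - 158)) = √(38558 + 3910) = √42468 = 2*√10617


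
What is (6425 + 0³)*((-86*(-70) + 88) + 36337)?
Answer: 272709125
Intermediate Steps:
(6425 + 0³)*((-86*(-70) + 88) + 36337) = (6425 + 0)*((6020 + 88) + 36337) = 6425*(6108 + 36337) = 6425*42445 = 272709125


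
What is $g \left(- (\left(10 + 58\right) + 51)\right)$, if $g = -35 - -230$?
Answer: $-23205$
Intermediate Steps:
$g = 195$ ($g = -35 + 230 = 195$)
$g \left(- (\left(10 + 58\right) + 51)\right) = 195 \left(- (\left(10 + 58\right) + 51)\right) = 195 \left(- (68 + 51)\right) = 195 \left(\left(-1\right) 119\right) = 195 \left(-119\right) = -23205$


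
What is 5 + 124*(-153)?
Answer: -18967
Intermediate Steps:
5 + 124*(-153) = 5 - 18972 = -18967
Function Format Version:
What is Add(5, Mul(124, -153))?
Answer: -18967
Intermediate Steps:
Add(5, Mul(124, -153)) = Add(5, -18972) = -18967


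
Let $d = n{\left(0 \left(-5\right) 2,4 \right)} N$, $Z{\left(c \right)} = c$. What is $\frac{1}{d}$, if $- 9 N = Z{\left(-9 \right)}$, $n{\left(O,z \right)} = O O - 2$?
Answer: $- \frac{1}{2} \approx -0.5$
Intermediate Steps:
$n{\left(O,z \right)} = -2 + O^{2}$ ($n{\left(O,z \right)} = O^{2} - 2 = -2 + O^{2}$)
$N = 1$ ($N = \left(- \frac{1}{9}\right) \left(-9\right) = 1$)
$d = -2$ ($d = \left(-2 + \left(0 \left(-5\right) 2\right)^{2}\right) 1 = \left(-2 + \left(0 \cdot 2\right)^{2}\right) 1 = \left(-2 + 0^{2}\right) 1 = \left(-2 + 0\right) 1 = \left(-2\right) 1 = -2$)
$\frac{1}{d} = \frac{1}{-2} = - \frac{1}{2}$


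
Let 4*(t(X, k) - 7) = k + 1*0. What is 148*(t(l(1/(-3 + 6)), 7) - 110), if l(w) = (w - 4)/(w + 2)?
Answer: -14985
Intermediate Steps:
l(w) = (-4 + w)/(2 + w)
t(X, k) = 7 + k/4 (t(X, k) = 7 + (k + 1*0)/4 = 7 + (k + 0)/4 = 7 + k/4)
148*(t(l(1/(-3 + 6)), 7) - 110) = 148*((7 + (1/4)*7) - 110) = 148*((7 + 7/4) - 110) = 148*(35/4 - 110) = 148*(-405/4) = -14985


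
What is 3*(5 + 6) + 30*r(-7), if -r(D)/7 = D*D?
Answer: -10257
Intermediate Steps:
r(D) = -7*D**2 (r(D) = -7*D*D = -7*D**2)
3*(5 + 6) + 30*r(-7) = 3*(5 + 6) + 30*(-7*(-7)**2) = 3*11 + 30*(-7*49) = 33 + 30*(-343) = 33 - 10290 = -10257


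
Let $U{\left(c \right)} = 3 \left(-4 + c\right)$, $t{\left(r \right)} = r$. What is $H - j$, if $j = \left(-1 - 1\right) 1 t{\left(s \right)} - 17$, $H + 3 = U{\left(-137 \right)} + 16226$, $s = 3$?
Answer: $15823$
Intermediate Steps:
$U{\left(c \right)} = -12 + 3 c$
$H = 15800$ ($H = -3 + \left(\left(-12 + 3 \left(-137\right)\right) + 16226\right) = -3 + \left(\left(-12 - 411\right) + 16226\right) = -3 + \left(-423 + 16226\right) = -3 + 15803 = 15800$)
$j = -23$ ($j = \left(-1 - 1\right) 1 \cdot 3 - 17 = \left(-2\right) 1 \cdot 3 - 17 = \left(-2\right) 3 - 17 = -6 - 17 = -23$)
$H - j = 15800 - -23 = 15800 + 23 = 15823$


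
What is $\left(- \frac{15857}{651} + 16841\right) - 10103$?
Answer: $\frac{4370581}{651} \approx 6713.6$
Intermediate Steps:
$\left(- \frac{15857}{651} + 16841\right) - 10103 = \frac{10947634}{651} - 10103 = \frac{4370581}{651}$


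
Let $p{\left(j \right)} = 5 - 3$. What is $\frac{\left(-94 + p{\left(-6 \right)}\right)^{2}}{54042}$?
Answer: $\frac{4232}{27021} \approx 0.15662$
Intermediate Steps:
$p{\left(j \right)} = 2$ ($p{\left(j \right)} = 5 - 3 = 2$)
$\frac{\left(-94 + p{\left(-6 \right)}\right)^{2}}{54042} = \frac{\left(-94 + 2\right)^{2}}{54042} = \left(-92\right)^{2} \cdot \frac{1}{54042} = 8464 \cdot \frac{1}{54042} = \frac{4232}{27021}$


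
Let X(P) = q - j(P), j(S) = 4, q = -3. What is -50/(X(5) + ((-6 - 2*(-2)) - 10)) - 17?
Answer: -273/19 ≈ -14.368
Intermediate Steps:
X(P) = -7 (X(P) = -3 - 1*4 = -3 - 4 = -7)
-50/(X(5) + ((-6 - 2*(-2)) - 10)) - 17 = -50/(-7 + ((-6 - 2*(-2)) - 10)) - 17 = -50/(-7 + ((-6 + 4) - 10)) - 17 = -50/(-7 + (-2 - 10)) - 17 = -50/(-7 - 12) - 17 = -50/(-19) - 17 = -50*(-1/19) - 17 = 50/19 - 17 = -273/19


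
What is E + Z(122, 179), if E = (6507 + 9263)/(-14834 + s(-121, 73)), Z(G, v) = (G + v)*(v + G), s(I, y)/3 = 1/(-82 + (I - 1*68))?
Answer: 364213286547/4020017 ≈ 90600.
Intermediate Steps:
s(I, y) = 3/(-150 + I) (s(I, y) = 3/(-82 + (I - 1*68)) = 3/(-82 + (I - 68)) = 3/(-82 + (-68 + I)) = 3/(-150 + I))
Z(G, v) = (G + v)² (Z(G, v) = (G + v)*(G + v) = (G + v)²)
E = -4273670/4020017 (E = (6507 + 9263)/(-14834 + 3/(-150 - 121)) = 15770/(-14834 + 3/(-271)) = 15770/(-14834 + 3*(-1/271)) = 15770/(-14834 - 3/271) = 15770/(-4020017/271) = 15770*(-271/4020017) = -4273670/4020017 ≈ -1.0631)
E + Z(122, 179) = -4273670/4020017 + (122 + 179)² = -4273670/4020017 + 301² = -4273670/4020017 + 90601 = 364213286547/4020017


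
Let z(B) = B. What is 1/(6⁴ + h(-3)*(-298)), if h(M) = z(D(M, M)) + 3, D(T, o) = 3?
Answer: -1/492 ≈ -0.0020325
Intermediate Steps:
h(M) = 6 (h(M) = 3 + 3 = 6)
1/(6⁴ + h(-3)*(-298)) = 1/(6⁴ + 6*(-298)) = 1/(1296 - 1788) = 1/(-492) = -1/492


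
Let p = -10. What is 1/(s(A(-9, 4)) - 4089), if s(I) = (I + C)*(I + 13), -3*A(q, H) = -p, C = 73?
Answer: -9/30740 ≈ -0.00029278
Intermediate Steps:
A(q, H) = -10/3 (A(q, H) = -(-1)*(-10)/3 = -⅓*10 = -10/3)
s(I) = (13 + I)*(73 + I) (s(I) = (I + 73)*(I + 13) = (73 + I)*(13 + I) = (13 + I)*(73 + I))
1/(s(A(-9, 4)) - 4089) = 1/((949 + (-10/3)² + 86*(-10/3)) - 4089) = 1/((949 + 100/9 - 860/3) - 4089) = 1/(6061/9 - 4089) = 1/(-30740/9) = -9/30740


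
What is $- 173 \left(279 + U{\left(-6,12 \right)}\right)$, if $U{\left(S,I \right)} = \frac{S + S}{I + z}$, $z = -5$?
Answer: $- \frac{335793}{7} \approx -47970.0$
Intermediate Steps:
$U{\left(S,I \right)} = \frac{2 S}{-5 + I}$ ($U{\left(S,I \right)} = \frac{S + S}{I - 5} = \frac{2 S}{-5 + I}$)
$- 173 \left(279 + U{\left(-6,12 \right)}\right) = - 173 \left(279 + 2 \left(-6\right) \frac{1}{-5 + 12}\right) = - 173 \left(279 + 2 \left(-6\right) \frac{1}{7}\right) = - 173 \left(279 - \frac{12}{7}\right) = \left(-173\right) \frac{1941}{7} = - \frac{335793}{7}$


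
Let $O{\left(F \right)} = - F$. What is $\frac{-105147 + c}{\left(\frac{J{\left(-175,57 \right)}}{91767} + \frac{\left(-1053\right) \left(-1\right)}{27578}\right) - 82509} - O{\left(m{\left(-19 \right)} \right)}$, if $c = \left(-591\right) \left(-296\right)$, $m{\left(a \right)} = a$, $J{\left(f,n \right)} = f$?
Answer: $- \frac{4144000684526441}{208809586843433} \approx -19.846$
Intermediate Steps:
$c = 174936$
$\frac{-105147 + c}{\left(\frac{J{\left(-175,57 \right)}}{91767} + \frac{\left(-1053\right) \left(-1\right)}{27578}\right) - 82509} - O{\left(m{\left(-19 \right)} \right)} = \frac{-105147 + 174936}{\left(- \frac{175}{91767} + \frac{\left(-1053\right) \left(-1\right)}{27578}\right) - 82509} - \left(-1\right) \left(-19\right) = \frac{69789}{\left(\left(-175\right) \frac{1}{91767} + 1053 \cdot \frac{1}{27578}\right) - 82509} - 19 = \frac{69789}{\left(- \frac{175}{91767} + \frac{1053}{27578}\right) - 82509} - 19 = \frac{69789}{\frac{91804501}{2530750326} - 82509} - 19 = \frac{69789}{- \frac{208809586843433}{2530750326}} - 19 = 69789 \left(- \frac{2530750326}{208809586843433}\right) - 19 = - \frac{176618534501214}{208809586843433} - 19 = - \frac{4144000684526441}{208809586843433}$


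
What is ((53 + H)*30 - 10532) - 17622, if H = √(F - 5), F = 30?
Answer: -26414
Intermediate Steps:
H = 5 (H = √(30 - 5) = √25 = 5)
((53 + H)*30 - 10532) - 17622 = ((53 + 5)*30 - 10532) - 17622 = (58*30 - 10532) - 17622 = (1740 - 10532) - 17622 = -8792 - 17622 = -26414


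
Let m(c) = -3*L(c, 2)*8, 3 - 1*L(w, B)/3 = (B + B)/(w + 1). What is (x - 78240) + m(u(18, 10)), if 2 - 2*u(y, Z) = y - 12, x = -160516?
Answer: -239260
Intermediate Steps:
L(w, B) = 9 - 6*B/(1 + w) (L(w, B) = 9 - 3*(B + B)/(w + 1) = 9 - 3*2*B/(1 + w) = 9 - 6*B/(1 + w))
u(y, Z) = 7 - y/2 (u(y, Z) = 1 - (y - 12)/2 = 1 - (-12 + y)/2 = 1 + (6 - y/2) = 7 - y/2)
m(c) = -72*(-1 + 3*c)/(1 + c) (m(c) = -9*(3 - 2*2 + 3*c)/(1 + c)*8 = -9*(3 - 4 + 3*c)/(1 + c)*8 = -9*(-1 + 3*c)/(1 + c)*8 = -72*(-1 + 3*c)/(1 + c))
(x - 78240) + m(u(18, 10)) = (-160516 - 78240) + 72*(1 - 3*(7 - 1/2*18))/(1 + (7 - 1/2*18)) = -238756 + 72*(1 - 3*(7 - 9))/(1 + (7 - 9)) = -238756 + 72*(1 - 3*(-2))/(1 - 2) = -238756 + 72*(1 + 6)/(-1) = -238756 + 72*(-1)*7 = -238756 - 504 = -239260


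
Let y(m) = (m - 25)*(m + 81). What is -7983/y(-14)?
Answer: 2661/871 ≈ 3.0551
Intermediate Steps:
y(m) = (-25 + m)*(81 + m)
-7983/y(-14) = -7983/(-2025 + (-14)**2 + 56*(-14)) = -7983/(-2025 + 196 - 784) = -7983/(-2613) = -7983*(-1/2613) = 2661/871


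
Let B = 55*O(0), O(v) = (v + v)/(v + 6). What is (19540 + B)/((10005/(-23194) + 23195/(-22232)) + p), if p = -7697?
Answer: -5037890808160/1984855415283 ≈ -2.5382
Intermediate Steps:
O(v) = 2*v/(6 + v) (O(v) = (2*v)/(6 + v) = 2*v/(6 + v))
B = 0 (B = 55*(2*0/(6 + 0)) = 55*(2*0/6) = 55*(2*0*(⅙)) = 55*0 = 0)
(19540 + B)/((10005/(-23194) + 23195/(-22232)) + p) = (19540 + 0)/((10005/(-23194) + 23195/(-22232)) - 7697) = 19540/((10005*(-1/23194) + 23195*(-1/22232)) - 7697) = 19540/((-10005/23194 - 23195/22232) - 7697) = 19540/(-380207995/257824504 - 7697) = 19540/(-1984855415283/257824504) = 19540*(-257824504/1984855415283) = -5037890808160/1984855415283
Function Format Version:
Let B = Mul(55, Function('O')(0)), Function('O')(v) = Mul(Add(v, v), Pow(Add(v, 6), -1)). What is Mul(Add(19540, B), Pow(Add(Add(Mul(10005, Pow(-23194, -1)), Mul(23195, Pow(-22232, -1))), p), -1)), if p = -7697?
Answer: Rational(-5037890808160, 1984855415283) ≈ -2.5382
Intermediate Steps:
Function('O')(v) = Mul(2, v, Pow(Add(6, v), -1)) (Function('O')(v) = Mul(Mul(2, v), Pow(Add(6, v), -1)) = Mul(2, v, Pow(Add(6, v), -1)))
B = 0 (B = Mul(55, Mul(2, 0, Pow(Add(6, 0), -1))) = Mul(55, Mul(2, 0, Pow(6, -1))) = Mul(55, Mul(2, 0, Rational(1, 6))) = Mul(55, 0) = 0)
Mul(Add(19540, B), Pow(Add(Add(Mul(10005, Pow(-23194, -1)), Mul(23195, Pow(-22232, -1))), p), -1)) = Mul(Add(19540, 0), Pow(Add(Add(Mul(10005, Pow(-23194, -1)), Mul(23195, Pow(-22232, -1))), -7697), -1)) = Mul(19540, Pow(Add(Add(Mul(10005, Rational(-1, 23194)), Mul(23195, Rational(-1, 22232))), -7697), -1)) = Mul(19540, Pow(Add(Add(Rational(-10005, 23194), Rational(-23195, 22232)), -7697), -1)) = Mul(19540, Pow(Add(Rational(-380207995, 257824504), -7697), -1)) = Mul(19540, Pow(Rational(-1984855415283, 257824504), -1)) = Mul(19540, Rational(-257824504, 1984855415283)) = Rational(-5037890808160, 1984855415283)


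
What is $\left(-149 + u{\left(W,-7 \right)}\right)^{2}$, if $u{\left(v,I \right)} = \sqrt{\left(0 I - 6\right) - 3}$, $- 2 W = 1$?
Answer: $22192 - 894 i \approx 22192.0 - 894.0 i$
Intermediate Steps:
$W = - \frac{1}{2}$ ($W = \left(- \frac{1}{2}\right) 1 = - \frac{1}{2} \approx -0.5$)
$u{\left(v,I \right)} = 3 i$ ($u{\left(v,I \right)} = \sqrt{\left(0 - 6\right) - 3} = \sqrt{-6 - 3} = \sqrt{-9} = 3 i$)
$\left(-149 + u{\left(W,-7 \right)}\right)^{2} = \left(-149 + 3 i\right)^{2}$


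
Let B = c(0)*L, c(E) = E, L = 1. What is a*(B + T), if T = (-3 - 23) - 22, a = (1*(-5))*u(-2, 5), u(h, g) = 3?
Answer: 720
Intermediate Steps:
a = -15 (a = (1*(-5))*3 = -5*3 = -15)
B = 0 (B = 0*1 = 0)
T = -48 (T = -26 - 22 = -48)
a*(B + T) = -15*(0 - 48) = -15*(-48) = 720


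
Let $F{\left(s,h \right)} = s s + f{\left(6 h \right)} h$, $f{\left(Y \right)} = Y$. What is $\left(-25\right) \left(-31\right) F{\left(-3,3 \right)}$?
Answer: $48825$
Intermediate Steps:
$F{\left(s,h \right)} = s^{2} + 6 h^{2}$ ($F{\left(s,h \right)} = s s + 6 h h = s^{2} + 6 h^{2}$)
$\left(-25\right) \left(-31\right) F{\left(-3,3 \right)} = \left(-25\right) \left(-31\right) \left(\left(-3\right)^{2} + 6 \cdot 3^{2}\right) = 775 \left(9 + 6 \cdot 9\right) = 775 \left(9 + 54\right) = 775 \cdot 63 = 48825$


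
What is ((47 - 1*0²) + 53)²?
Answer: 10000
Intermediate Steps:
((47 - 1*0²) + 53)² = ((47 - 1*0) + 53)² = ((47 + 0) + 53)² = (47 + 53)² = 100² = 10000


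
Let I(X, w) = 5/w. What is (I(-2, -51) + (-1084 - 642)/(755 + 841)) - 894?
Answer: -12144005/13566 ≈ -895.18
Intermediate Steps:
(I(-2, -51) + (-1084 - 642)/(755 + 841)) - 894 = (5/(-51) + (-1084 - 642)/(755 + 841)) - 894 = (5*(-1/51) - 1726/1596) - 894 = (-5/51 - 1726*1/1596) - 894 = (-5/51 - 863/798) - 894 = -16001/13566 - 894 = -12144005/13566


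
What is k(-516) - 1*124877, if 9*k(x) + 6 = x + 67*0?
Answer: -124935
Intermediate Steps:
k(x) = -⅔ + x/9 (k(x) = -⅔ + (x + 67*0)/9 = -⅔ + (x + 0)/9 = -⅔ + x/9)
k(-516) - 1*124877 = (-⅔ + (⅑)*(-516)) - 1*124877 = (-⅔ - 172/3) - 124877 = -58 - 124877 = -124935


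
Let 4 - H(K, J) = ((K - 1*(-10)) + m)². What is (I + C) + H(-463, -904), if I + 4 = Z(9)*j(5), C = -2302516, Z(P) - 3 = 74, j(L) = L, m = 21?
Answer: -2488755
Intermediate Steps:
Z(P) = 77 (Z(P) = 3 + 74 = 77)
I = 381 (I = -4 + 77*5 = -4 + 385 = 381)
H(K, J) = 4 - (31 + K)² (H(K, J) = 4 - ((K - 1*(-10)) + 21)² = 4 - ((K + 10) + 21)² = 4 - ((10 + K) + 21)² = 4 - (31 + K)²)
(I + C) + H(-463, -904) = (381 - 2302516) + (4 - (31 - 463)²) = -2302135 + (4 - 1*(-432)²) = -2302135 + (4 - 1*186624) = -2302135 + (4 - 186624) = -2302135 - 186620 = -2488755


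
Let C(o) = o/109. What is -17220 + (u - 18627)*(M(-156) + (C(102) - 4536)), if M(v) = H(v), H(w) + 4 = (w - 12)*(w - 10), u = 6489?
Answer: -30893499672/109 ≈ -2.8343e+8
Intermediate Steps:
H(w) = -4 + (-12 + w)*(-10 + w) (H(w) = -4 + (w - 12)*(w - 10) = -4 + (-12 + w)*(-10 + w))
C(o) = o/109 (C(o) = o*(1/109) = o/109)
M(v) = 116 + v² - 22*v
-17220 + (u - 18627)*(M(-156) + (C(102) - 4536)) = -17220 + (6489 - 18627)*((116 + (-156)² - 22*(-156)) + ((1/109)*102 - 4536)) = -17220 - 12138*((116 + 24336 + 3432) + (102/109 - 4536)) = -17220 - 12138*(27884 - 494322/109) = -17220 - 12138*2545034/109 = -17220 - 30891622692/109 = -30893499672/109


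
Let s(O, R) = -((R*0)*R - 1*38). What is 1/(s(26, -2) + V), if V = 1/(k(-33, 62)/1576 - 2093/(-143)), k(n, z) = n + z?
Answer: 254055/9671426 ≈ 0.026269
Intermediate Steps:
V = 17336/254055 (V = 1/((-33 + 62)/1576 - 2093/(-143)) = 1/(29*(1/1576) - 2093*(-1/143)) = 1/(29/1576 + 161/11) = 1/(254055/17336) = 17336/254055 ≈ 0.068237)
s(O, R) = 38 (s(O, R) = -(0*R - 38) = -(0 - 38) = -1*(-38) = 38)
1/(s(26, -2) + V) = 1/(38 + 17336/254055) = 1/(9671426/254055) = 254055/9671426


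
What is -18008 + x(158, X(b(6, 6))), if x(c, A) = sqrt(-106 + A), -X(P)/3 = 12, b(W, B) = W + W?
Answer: -18008 + I*sqrt(142) ≈ -18008.0 + 11.916*I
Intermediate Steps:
b(W, B) = 2*W
X(P) = -36 (X(P) = -3*12 = -36)
-18008 + x(158, X(b(6, 6))) = -18008 + sqrt(-106 - 36) = -18008 + sqrt(-142) = -18008 + I*sqrt(142)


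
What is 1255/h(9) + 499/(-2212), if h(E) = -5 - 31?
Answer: -349253/9954 ≈ -35.087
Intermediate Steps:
h(E) = -36
1255/h(9) + 499/(-2212) = 1255/(-36) + 499/(-2212) = 1255*(-1/36) + 499*(-1/2212) = -1255/36 - 499/2212 = -349253/9954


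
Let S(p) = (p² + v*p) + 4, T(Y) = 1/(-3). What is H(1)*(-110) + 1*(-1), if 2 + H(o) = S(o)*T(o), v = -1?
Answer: 1097/3 ≈ 365.67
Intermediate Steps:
T(Y) = -⅓
S(p) = 4 + p² - p (S(p) = (p² - p) + 4 = 4 + p² - p)
H(o) = -10/3 - o²/3 + o/3 (H(o) = -2 + (4 + o² - o)*(-⅓) = -2 + (-4/3 - o²/3 + o/3) = -10/3 - o²/3 + o/3)
H(1)*(-110) + 1*(-1) = (-10/3 - ⅓*1² + (⅓)*1)*(-110) + 1*(-1) = (-10/3 - ⅓*1 + ⅓)*(-110) - 1 = (-10/3 - ⅓ + ⅓)*(-110) - 1 = -10/3*(-110) - 1 = 1100/3 - 1 = 1097/3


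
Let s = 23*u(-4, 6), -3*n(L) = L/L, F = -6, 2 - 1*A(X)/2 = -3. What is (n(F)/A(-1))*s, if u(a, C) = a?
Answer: 46/15 ≈ 3.0667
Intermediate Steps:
A(X) = 10 (A(X) = 4 - 2*(-3) = 4 + 6 = 10)
n(L) = -⅓ (n(L) = -L/(3*L) = -⅓*1 = -⅓)
s = -92 (s = 23*(-4) = -92)
(n(F)/A(-1))*s = -⅓/10*(-92) = -⅓*⅒*(-92) = -1/30*(-92) = 46/15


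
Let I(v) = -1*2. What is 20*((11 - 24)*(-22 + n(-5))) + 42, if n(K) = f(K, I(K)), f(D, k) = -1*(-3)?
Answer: 4982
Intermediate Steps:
I(v) = -2
f(D, k) = 3
n(K) = 3
20*((11 - 24)*(-22 + n(-5))) + 42 = 20*((11 - 24)*(-22 + 3)) + 42 = 20*(-13*(-19)) + 42 = 20*247 + 42 = 4940 + 42 = 4982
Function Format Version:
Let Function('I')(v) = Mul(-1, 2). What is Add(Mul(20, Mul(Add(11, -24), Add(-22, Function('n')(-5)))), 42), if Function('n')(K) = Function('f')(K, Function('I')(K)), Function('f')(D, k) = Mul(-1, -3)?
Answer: 4982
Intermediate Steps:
Function('I')(v) = -2
Function('f')(D, k) = 3
Function('n')(K) = 3
Add(Mul(20, Mul(Add(11, -24), Add(-22, Function('n')(-5)))), 42) = Add(Mul(20, Mul(Add(11, -24), Add(-22, 3))), 42) = Add(Mul(20, Mul(-13, -19)), 42) = Add(Mul(20, 247), 42) = Add(4940, 42) = 4982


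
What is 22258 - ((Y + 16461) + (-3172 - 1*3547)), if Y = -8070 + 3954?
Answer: 16632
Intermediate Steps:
Y = -4116
22258 - ((Y + 16461) + (-3172 - 1*3547)) = 22258 - ((-4116 + 16461) + (-3172 - 1*3547)) = 22258 - (12345 + (-3172 - 3547)) = 22258 - (12345 - 6719) = 22258 - 1*5626 = 22258 - 5626 = 16632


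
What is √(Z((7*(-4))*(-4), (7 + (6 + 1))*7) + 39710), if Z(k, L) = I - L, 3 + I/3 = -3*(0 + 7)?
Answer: 2*√9885 ≈ 198.85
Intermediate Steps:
I = -72 (I = -9 + 3*(-3*(0 + 7)) = -9 + 3*(-3*7) = -9 + 3*(-21) = -9 - 63 = -72)
Z(k, L) = -72 - L
√(Z((7*(-4))*(-4), (7 + (6 + 1))*7) + 39710) = √((-72 - (7 + (6 + 1))*7) + 39710) = √((-72 - (7 + 7)*7) + 39710) = √((-72 - 14*7) + 39710) = √((-72 - 1*98) + 39710) = √((-72 - 98) + 39710) = √(-170 + 39710) = √39540 = 2*√9885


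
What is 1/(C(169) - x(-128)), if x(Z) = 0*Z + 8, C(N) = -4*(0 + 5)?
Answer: -1/28 ≈ -0.035714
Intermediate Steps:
C(N) = -20 (C(N) = -4*5 = -20)
x(Z) = 8 (x(Z) = 0 + 8 = 8)
1/(C(169) - x(-128)) = 1/(-20 - 1*8) = 1/(-20 - 8) = 1/(-28) = -1/28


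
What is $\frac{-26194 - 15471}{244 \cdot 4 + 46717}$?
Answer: $- \frac{41665}{47693} \approx -0.87361$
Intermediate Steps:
$\frac{-26194 - 15471}{244 \cdot 4 + 46717} = - \frac{41665}{976 + 46717} = - \frac{41665}{47693}$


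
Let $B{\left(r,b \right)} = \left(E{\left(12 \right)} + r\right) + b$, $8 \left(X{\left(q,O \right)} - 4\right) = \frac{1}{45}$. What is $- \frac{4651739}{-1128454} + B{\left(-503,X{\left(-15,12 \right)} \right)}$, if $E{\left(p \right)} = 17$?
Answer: $- \frac{97066791793}{203121720} \approx -477.88$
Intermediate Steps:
$X{\left(q,O \right)} = \frac{1441}{360}$ ($X{\left(q,O \right)} = 4 + \frac{1}{8 \cdot 45} = 4 + \frac{1}{8} \cdot \frac{1}{45} = 4 + \frac{1}{360} = \frac{1441}{360}$)
$B{\left(r,b \right)} = 17 + b + r$ ($B{\left(r,b \right)} = \left(17 + r\right) + b = 17 + b + r$)
$- \frac{4651739}{-1128454} + B{\left(-503,X{\left(-15,12 \right)} \right)} = - \frac{4651739}{-1128454} + \left(17 + \frac{1441}{360} - 503\right) = \left(-4651739\right) \left(- \frac{1}{1128454}\right) - \frac{173519}{360} = \frac{4651739}{1128454} - \frac{173519}{360} = - \frac{97066791793}{203121720}$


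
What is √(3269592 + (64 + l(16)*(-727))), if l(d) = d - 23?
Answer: √3274745 ≈ 1809.6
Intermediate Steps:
l(d) = -23 + d
√(3269592 + (64 + l(16)*(-727))) = √(3269592 + (64 + (-23 + 16)*(-727))) = √(3269592 + (64 - 7*(-727))) = √(3269592 + (64 + 5089)) = √(3269592 + 5153) = √3274745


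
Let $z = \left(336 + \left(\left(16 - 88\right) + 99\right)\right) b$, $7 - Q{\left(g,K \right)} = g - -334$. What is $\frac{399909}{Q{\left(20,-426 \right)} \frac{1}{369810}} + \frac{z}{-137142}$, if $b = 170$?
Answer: $- \frac{3380329671576425}{7931379} \approx -4.262 \cdot 10^{8}$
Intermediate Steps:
$Q{\left(g,K \right)} = -327 - g$ ($Q{\left(g,K \right)} = 7 - \left(g - -334\right) = 7 - \left(g + 334\right) = 7 - \left(334 + g\right) = -327 - g$)
$z = 61710$ ($z = \left(336 + \left(\left(16 - 88\right) + 99\right)\right) 170 = \left(336 + \left(-72 + 99\right)\right) 170 = \left(336 + 27\right) 170 = 363 \cdot 170 = 61710$)
$\frac{399909}{Q{\left(20,-426 \right)} \frac{1}{369810}} + \frac{z}{-137142} = \frac{399909}{\left(-327 - 20\right) \frac{1}{369810}} + \frac{61710}{-137142} = \frac{399909}{\left(-327 - 20\right) \frac{1}{369810}} + 61710 \left(- \frac{1}{137142}\right) = \frac{399909}{\left(-347\right) \frac{1}{369810}} - \frac{10285}{22857} = \frac{399909}{- \frac{347}{369810}} - \frac{10285}{22857} = 399909 \left(- \frac{369810}{347}\right) - \frac{10285}{22857} = - \frac{147890347290}{347} - \frac{10285}{22857} = - \frac{3380329671576425}{7931379}$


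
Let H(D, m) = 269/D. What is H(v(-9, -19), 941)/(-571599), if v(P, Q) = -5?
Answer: 269/2857995 ≈ 9.4122e-5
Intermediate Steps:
H(v(-9, -19), 941)/(-571599) = (269/(-5))/(-571599) = (269*(-⅕))*(-1/571599) = -269/5*(-1/571599) = 269/2857995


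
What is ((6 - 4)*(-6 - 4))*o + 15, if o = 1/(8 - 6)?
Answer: 5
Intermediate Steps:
o = ½ (o = 1/2 = ½ ≈ 0.50000)
((6 - 4)*(-6 - 4))*o + 15 = ((6 - 4)*(-6 - 4))*(½) + 15 = (2*(-10))*(½) + 15 = -20*½ + 15 = -10 + 15 = 5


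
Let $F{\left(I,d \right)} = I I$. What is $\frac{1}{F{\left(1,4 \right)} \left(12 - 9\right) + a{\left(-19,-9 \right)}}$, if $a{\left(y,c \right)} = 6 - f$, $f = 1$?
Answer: $\frac{1}{8} \approx 0.125$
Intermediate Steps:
$F{\left(I,d \right)} = I^{2}$
$a{\left(y,c \right)} = 5$ ($a{\left(y,c \right)} = 6 - 1 = 5$)
$\frac{1}{F{\left(1,4 \right)} \left(12 - 9\right) + a{\left(-19,-9 \right)}} = \frac{1}{1^{2} \left(12 - 9\right) + 5} = \frac{1}{1 \cdot 3 + 5} = \frac{1}{3 + 5} = \frac{1}{8}$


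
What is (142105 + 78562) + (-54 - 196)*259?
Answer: 155917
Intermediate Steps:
(142105 + 78562) + (-54 - 196)*259 = 220667 - 250*259 = 220667 - 64750 = 155917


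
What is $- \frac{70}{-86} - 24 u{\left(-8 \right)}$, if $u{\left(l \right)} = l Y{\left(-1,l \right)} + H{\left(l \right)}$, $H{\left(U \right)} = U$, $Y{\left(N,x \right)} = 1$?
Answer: $\frac{16547}{43} \approx 384.81$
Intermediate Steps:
$u{\left(l \right)} = 2 l$ ($u{\left(l \right)} = l 1 + l = l + l = 2 l$)
$- \frac{70}{-86} - 24 u{\left(-8 \right)} = - \frac{70}{-86} - 24 \cdot 2 \left(-8\right) = \left(-70\right) \left(- \frac{1}{86}\right) - -384 = \frac{35}{43} + 384 = \frac{16547}{43}$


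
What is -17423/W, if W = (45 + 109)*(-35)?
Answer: 2489/770 ≈ 3.2325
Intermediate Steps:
W = -5390 (W = 154*(-35) = -5390)
-17423/W = -17423/(-5390) = -17423*(-1/5390) = 2489/770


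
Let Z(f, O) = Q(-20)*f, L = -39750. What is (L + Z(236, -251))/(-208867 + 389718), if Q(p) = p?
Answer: -44470/180851 ≈ -0.24589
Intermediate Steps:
Z(f, O) = -20*f
(L + Z(236, -251))/(-208867 + 389718) = (-39750 - 20*236)/(-208867 + 389718) = (-39750 - 4720)/180851 = -44470*1/180851 = -44470/180851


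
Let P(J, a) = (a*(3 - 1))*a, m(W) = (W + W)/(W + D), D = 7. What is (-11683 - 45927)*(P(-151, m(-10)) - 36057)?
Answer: 18649105930/9 ≈ 2.0721e+9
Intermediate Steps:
m(W) = 2*W/(7 + W) (m(W) = (W + W)/(W + 7) = (2*W)/(7 + W) = 2*W/(7 + W))
P(J, a) = 2*a² (P(J, a) = (a*2)*a = (2*a)*a = 2*a²)
(-11683 - 45927)*(P(-151, m(-10)) - 36057) = (-11683 - 45927)*(2*(2*(-10)/(7 - 10))² - 36057) = -57610*(2*(2*(-10)/(-3))² - 36057) = -57610*(2*(2*(-10)*(-⅓))² - 36057) = -57610*(2*(20/3)² - 36057) = -57610*(2*(400/9) - 36057) = -57610*(800/9 - 36057) = -57610*(-323713/9) = 18649105930/9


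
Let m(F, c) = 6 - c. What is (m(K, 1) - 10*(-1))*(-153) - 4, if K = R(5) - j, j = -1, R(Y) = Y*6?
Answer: -2299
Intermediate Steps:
R(Y) = 6*Y
K = 31 (K = 6*5 - 1*(-1) = 30 + 1 = 31)
(m(K, 1) - 10*(-1))*(-153) - 4 = ((6 - 1*1) - 10*(-1))*(-153) - 4 = ((6 - 1) + 10)*(-153) - 4 = (5 + 10)*(-153) - 4 = 15*(-153) - 4 = -2295 - 4 = -2299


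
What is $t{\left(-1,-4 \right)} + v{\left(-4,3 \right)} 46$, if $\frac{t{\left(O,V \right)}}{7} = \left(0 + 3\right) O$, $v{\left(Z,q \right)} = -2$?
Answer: $-113$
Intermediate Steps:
$t{\left(O,V \right)} = 21 O$ ($t{\left(O,V \right)} = 7 \left(0 + 3\right) O = 7 \cdot 3 O = 21 O$)
$t{\left(-1,-4 \right)} + v{\left(-4,3 \right)} 46 = 21 \left(-1\right) - 92 = -21 - 92 = -113$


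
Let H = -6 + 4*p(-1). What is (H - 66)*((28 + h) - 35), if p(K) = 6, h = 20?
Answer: -624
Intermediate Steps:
H = 18 (H = -6 + 4*6 = -6 + 24 = 18)
(H - 66)*((28 + h) - 35) = (18 - 66)*((28 + 20) - 35) = -48*(48 - 35) = -48*13 = -624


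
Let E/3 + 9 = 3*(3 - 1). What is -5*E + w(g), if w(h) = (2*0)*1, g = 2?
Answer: 45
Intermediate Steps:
w(h) = 0 (w(h) = 0*1 = 0)
E = -9 (E = -27 + 3*(3*(3 - 1)) = -27 + 3*(3*2) = -27 + 3*6 = -27 + 18 = -9)
-5*E + w(g) = -5*(-9) + 0 = 45 + 0 = 45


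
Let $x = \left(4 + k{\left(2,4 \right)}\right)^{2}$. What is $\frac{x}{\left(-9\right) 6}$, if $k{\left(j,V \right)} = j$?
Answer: $- \frac{2}{3} \approx -0.66667$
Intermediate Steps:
$x = 36$ ($x = \left(4 + 2\right)^{2} = 6^{2} = 36$)
$\frac{x}{\left(-9\right) 6} = \frac{1}{\left(-9\right) 6} \cdot 36 = \frac{1}{-54} \cdot 36 = \left(- \frac{1}{54}\right) 36 = - \frac{2}{3}$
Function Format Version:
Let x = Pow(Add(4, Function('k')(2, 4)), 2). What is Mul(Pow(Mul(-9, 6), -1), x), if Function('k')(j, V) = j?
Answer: Rational(-2, 3) ≈ -0.66667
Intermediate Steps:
x = 36 (x = Pow(Add(4, 2), 2) = Pow(6, 2) = 36)
Mul(Pow(Mul(-9, 6), -1), x) = Mul(Pow(Mul(-9, 6), -1), 36) = Mul(Pow(-54, -1), 36) = Mul(Rational(-1, 54), 36) = Rational(-2, 3)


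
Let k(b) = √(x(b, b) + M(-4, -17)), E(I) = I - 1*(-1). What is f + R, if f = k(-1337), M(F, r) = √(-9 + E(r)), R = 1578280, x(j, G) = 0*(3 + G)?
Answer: 1578280 + √5*√I ≈ 1.5783e+6 + 1.5811*I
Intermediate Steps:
E(I) = 1 + I (E(I) = I + 1 = 1 + I)
x(j, G) = 0
M(F, r) = √(-8 + r) (M(F, r) = √(-9 + (1 + r)) = √(-8 + r))
k(b) = √5*√I (k(b) = √(0 + √(-8 - 17)) = √(0 + √(-25)) = √(0 + 5*I) = √(5*I) = √5*√I)
f = √5*√I ≈ 1.5811 + 1.5811*I
f + R = √5*√I + 1578280 = 1578280 + √5*√I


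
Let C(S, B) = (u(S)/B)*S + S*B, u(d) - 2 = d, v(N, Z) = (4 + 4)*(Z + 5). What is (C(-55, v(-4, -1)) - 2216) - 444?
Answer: -138525/32 ≈ -4328.9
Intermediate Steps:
v(N, Z) = 40 + 8*Z (v(N, Z) = 8*(5 + Z) = 40 + 8*Z)
u(d) = 2 + d
C(S, B) = B*S + S*(2 + S)/B (C(S, B) = ((2 + S)/B)*S + S*B = ((2 + S)/B)*S + B*S = S*(2 + S)/B + B*S = B*S + S*(2 + S)/B)
(C(-55, v(-4, -1)) - 2216) - 444 = (-55*(2 - 55 + (40 + 8*(-1))²)/(40 + 8*(-1)) - 2216) - 444 = (-55*(2 - 55 + (40 - 8)²)/(40 - 8) - 2216) - 444 = (-55*(2 - 55 + 32²)/32 - 2216) - 444 = (-55*1/32*(2 - 55 + 1024) - 2216) - 444 = (-55*1/32*971 - 2216) - 444 = (-53405/32 - 2216) - 444 = -124317/32 - 444 = -138525/32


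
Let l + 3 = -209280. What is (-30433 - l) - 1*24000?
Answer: 154850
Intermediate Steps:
l = -209283 (l = -3 - 209280 = -209283)
(-30433 - l) - 1*24000 = (-30433 - 1*(-209283)) - 1*24000 = (-30433 + 209283) - 24000 = 178850 - 24000 = 154850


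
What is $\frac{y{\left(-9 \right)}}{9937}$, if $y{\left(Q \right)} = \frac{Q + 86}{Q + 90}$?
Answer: $\frac{77}{804897} \approx 9.5664 \cdot 10^{-5}$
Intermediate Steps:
$y{\left(Q \right)} = \frac{86 + Q}{90 + Q}$
$\frac{y{\left(-9 \right)}}{9937} = \frac{\frac{1}{90 - 9} \left(86 - 9\right)}{9937} = \frac{1}{81} \cdot 77 \cdot \frac{1}{9937} = \frac{77}{81} \cdot \frac{1}{9937} = \frac{77}{804897}$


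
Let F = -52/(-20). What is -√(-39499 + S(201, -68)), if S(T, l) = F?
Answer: -I*√987410/5 ≈ -198.74*I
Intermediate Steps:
F = 13/5 (F = -52*(-1/20) = 13/5 ≈ 2.6000)
S(T, l) = 13/5
-√(-39499 + S(201, -68)) = -√(-39499 + 13/5) = -√(-197482/5) = -I*√987410/5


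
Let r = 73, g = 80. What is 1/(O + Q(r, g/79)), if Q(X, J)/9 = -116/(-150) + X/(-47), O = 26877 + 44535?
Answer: 1175/83900853 ≈ 1.4005e-5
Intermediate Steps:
O = 71412
Q(X, J) = 174/25 - 9*X/47 (Q(X, J) = 9*(-116/(-150) + X/(-47)) = 9*(-116*(-1/150) + X*(-1/47)) = 9*(58/75 - X/47) = 174/25 - 9*X/47)
1/(O + Q(r, g/79)) = 1/(71412 + (174/25 - 9/47*73)) = 1/(71412 + (174/25 - 657/47)) = 1/(71412 - 8247/1175) = 1/(83900853/1175) = 1175/83900853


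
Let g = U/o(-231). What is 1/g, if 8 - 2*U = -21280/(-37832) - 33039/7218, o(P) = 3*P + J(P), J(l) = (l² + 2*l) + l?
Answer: 56320971300/6509729 ≈ 8651.8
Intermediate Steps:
J(l) = l² + 3*l
o(P) = 3*P + P*(3 + P)
U = 45568103/7585316 (U = 4 - (-21280/(-37832) - 33039/7218)/2 = 4 - (-21280*(-1/37832) - 33039*1/7218)/2 = 4 - (2660/4729 - 3671/802)/2 = 4 - ½*(-15226839/3792658) = 4 + 15226839/7585316 = 45568103/7585316 ≈ 6.0074)
g = 6509729/56320971300 (g = 45568103/(7585316*((-231*(6 - 231)))) = 45568103/(7585316*((-231*(-225)))) = (45568103/7585316)/51975 = (45568103/7585316)*(1/51975) = 6509729/56320971300 ≈ 0.00011558)
1/g = 1/(6509729/56320971300) = 56320971300/6509729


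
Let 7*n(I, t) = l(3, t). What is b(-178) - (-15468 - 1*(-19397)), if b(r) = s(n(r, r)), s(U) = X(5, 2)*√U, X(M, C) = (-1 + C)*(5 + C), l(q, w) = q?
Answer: -3929 + √21 ≈ -3924.4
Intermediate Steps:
n(I, t) = 3/7 (n(I, t) = (⅐)*3 = 3/7)
s(U) = 7*√U (s(U) = (-5 + 2² + 4*2)*√U = (-5 + 4 + 8)*√U = 7*√U)
b(r) = √21 (b(r) = 7*√(3/7) = 7*(√21/7) = √21)
b(-178) - (-15468 - 1*(-19397)) = √21 - (-15468 - 1*(-19397)) = √21 - (-15468 + 19397) = √21 - 1*3929 = √21 - 3929 = -3929 + √21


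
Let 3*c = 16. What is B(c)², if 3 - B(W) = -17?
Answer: 400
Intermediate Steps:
c = 16/3 (c = (⅓)*16 = 16/3 ≈ 5.3333)
B(W) = 20 (B(W) = 3 - 1*(-17) = 3 + 17 = 20)
B(c)² = 20² = 400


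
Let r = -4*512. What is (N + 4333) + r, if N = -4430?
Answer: -2145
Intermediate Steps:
r = -2048
(N + 4333) + r = (-4430 + 4333) - 2048 = -97 - 2048 = -2145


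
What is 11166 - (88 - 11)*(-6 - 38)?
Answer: 14554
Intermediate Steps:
11166 - (88 - 11)*(-6 - 38) = 11166 - 77*(-44) = 11166 - 1*(-3388) = 11166 + 3388 = 14554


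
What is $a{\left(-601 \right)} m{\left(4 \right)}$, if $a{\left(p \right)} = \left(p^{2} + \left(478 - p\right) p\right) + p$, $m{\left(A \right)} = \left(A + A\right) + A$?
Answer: $-3454548$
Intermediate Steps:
$m{\left(A \right)} = 3 A$ ($m{\left(A \right)} = 2 A + A = 3 A$)
$a{\left(p \right)} = p + p^{2} + p \left(478 - p\right)$ ($a{\left(p \right)} = \left(p^{2} + p \left(478 - p\right)\right) + p = p + p^{2} + p \left(478 - p\right)$)
$a{\left(-601 \right)} m{\left(4 \right)} = 479 \left(-601\right) 3 \cdot 4 = \left(-287879\right) 12 = -3454548$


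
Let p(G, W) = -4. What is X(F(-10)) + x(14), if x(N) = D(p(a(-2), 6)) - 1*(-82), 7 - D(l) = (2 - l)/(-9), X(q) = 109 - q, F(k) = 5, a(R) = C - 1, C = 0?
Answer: 581/3 ≈ 193.67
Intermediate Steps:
a(R) = -1 (a(R) = 0 - 1 = -1)
D(l) = 65/9 - l/9 (D(l) = 7 - (2 - l)/(-9) = 7 - (2 - l)*(-1)/9 = 7 - (-2/9 + l/9) = 7 + (2/9 - l/9) = 65/9 - l/9)
x(N) = 269/3 (x(N) = (65/9 - ⅑*(-4)) - 1*(-82) = (65/9 + 4/9) + 82 = 23/3 + 82 = 269/3)
X(F(-10)) + x(14) = (109 - 1*5) + 269/3 = (109 - 5) + 269/3 = 104 + 269/3 = 581/3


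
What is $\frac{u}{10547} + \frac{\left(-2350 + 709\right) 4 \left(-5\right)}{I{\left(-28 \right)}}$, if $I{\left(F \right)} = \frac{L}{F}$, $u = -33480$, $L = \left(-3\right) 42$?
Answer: $\frac{230667920}{31641} \approx 7290.2$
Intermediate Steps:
$L = -126$
$I{\left(F \right)} = - \frac{126}{F}$
$\frac{u}{10547} + \frac{\left(-2350 + 709\right) 4 \left(-5\right)}{I{\left(-28 \right)}} = - \frac{33480}{10547} + \frac{\left(-2350 + 709\right) 4 \left(-5\right)}{\left(-126\right) \frac{1}{-28}} = \left(-33480\right) \frac{1}{10547} + \frac{\left(-1641\right) \left(-20\right)}{\left(-126\right) \left(- \frac{1}{28}\right)} = - \frac{33480}{10547} + \frac{32820}{\frac{9}{2}} = - \frac{33480}{10547} + 32820 \cdot \frac{2}{9} = - \frac{33480}{10547} + \frac{21880}{3} = \frac{230667920}{31641}$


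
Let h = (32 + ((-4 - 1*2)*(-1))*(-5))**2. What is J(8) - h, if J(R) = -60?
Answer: -64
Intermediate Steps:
h = 4 (h = (32 + ((-4 - 2)*(-1))*(-5))**2 = (32 - 6*(-1)*(-5))**2 = (32 + 6*(-5))**2 = (32 - 30)**2 = 2**2 = 4)
J(8) - h = -60 - 1*4 = -60 - 4 = -64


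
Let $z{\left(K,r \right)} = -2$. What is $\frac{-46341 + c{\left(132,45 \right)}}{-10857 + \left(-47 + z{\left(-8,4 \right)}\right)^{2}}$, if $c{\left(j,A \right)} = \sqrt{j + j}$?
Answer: $\frac{46341}{8456} - \frac{\sqrt{66}}{4228} \approx 5.4783$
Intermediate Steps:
$c{\left(j,A \right)} = \sqrt{2} \sqrt{j}$ ($c{\left(j,A \right)} = \sqrt{2 j} = \sqrt{2} \sqrt{j}$)
$\frac{-46341 + c{\left(132,45 \right)}}{-10857 + \left(-47 + z{\left(-8,4 \right)}\right)^{2}} = \frac{-46341 + \sqrt{2} \sqrt{132}}{-10857 + \left(-47 - 2\right)^{2}} = \frac{-46341 + \sqrt{2} \cdot 2 \sqrt{33}}{-10857 + \left(-49\right)^{2}} = \frac{-46341 + 2 \sqrt{66}}{-10857 + 2401} = \frac{-46341 + 2 \sqrt{66}}{-8456} = \left(-46341 + 2 \sqrt{66}\right) \left(- \frac{1}{8456}\right) = \frac{46341}{8456} - \frac{\sqrt{66}}{4228}$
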